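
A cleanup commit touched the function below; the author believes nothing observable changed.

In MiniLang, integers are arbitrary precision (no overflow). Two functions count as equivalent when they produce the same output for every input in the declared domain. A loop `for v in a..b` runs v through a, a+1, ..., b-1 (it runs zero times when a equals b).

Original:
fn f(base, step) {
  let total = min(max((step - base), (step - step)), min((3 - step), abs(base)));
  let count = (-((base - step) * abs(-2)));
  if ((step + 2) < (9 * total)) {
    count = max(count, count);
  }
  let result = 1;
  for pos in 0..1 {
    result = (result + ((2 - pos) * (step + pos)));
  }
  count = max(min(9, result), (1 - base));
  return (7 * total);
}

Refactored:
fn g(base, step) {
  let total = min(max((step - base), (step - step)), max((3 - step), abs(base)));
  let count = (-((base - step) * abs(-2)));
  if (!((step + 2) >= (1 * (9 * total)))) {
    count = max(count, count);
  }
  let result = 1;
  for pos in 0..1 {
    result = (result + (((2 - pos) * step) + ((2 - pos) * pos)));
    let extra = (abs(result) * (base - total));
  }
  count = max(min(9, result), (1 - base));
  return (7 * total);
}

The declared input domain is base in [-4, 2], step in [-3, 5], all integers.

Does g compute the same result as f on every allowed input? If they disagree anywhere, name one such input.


At base=-4, step=0: f gives 21, g gives 28.
verdict: not equivalent; witness: base=-4, step=0


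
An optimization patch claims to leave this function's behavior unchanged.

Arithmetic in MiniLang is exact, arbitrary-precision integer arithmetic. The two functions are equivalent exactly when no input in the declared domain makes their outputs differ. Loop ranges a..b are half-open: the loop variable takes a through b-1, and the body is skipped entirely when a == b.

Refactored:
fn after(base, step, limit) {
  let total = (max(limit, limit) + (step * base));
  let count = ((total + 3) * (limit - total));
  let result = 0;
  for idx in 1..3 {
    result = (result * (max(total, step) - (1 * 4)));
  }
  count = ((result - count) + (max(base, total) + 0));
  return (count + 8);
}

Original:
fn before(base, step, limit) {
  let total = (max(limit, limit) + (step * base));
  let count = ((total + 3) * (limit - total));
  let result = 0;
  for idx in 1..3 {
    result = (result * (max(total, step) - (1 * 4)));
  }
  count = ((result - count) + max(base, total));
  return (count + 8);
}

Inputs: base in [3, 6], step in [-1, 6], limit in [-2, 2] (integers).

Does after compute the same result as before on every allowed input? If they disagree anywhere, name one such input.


Reading the diff, among the changes: constant usage differs; and arithmetic usage differs.
As a probe, take base=5, step=6, limit=1: before runs total becomes 31; next count becomes -1020; next result becomes 0; next at idx=1:; next result becomes 0; next at idx=2:; next result becomes 0; next count becomes 1051; next final value 1059; after runs total becomes 31; next count becomes -1020; next result becomes 0; next at idx=1:; next result becomes 0; next at idx=2:; next result becomes 0; next count becomes 1051; next final value 1059; both end at 1059.
Checked all 160 inputs in the declared domain: the outputs agree on every one.
verdict: equivalent


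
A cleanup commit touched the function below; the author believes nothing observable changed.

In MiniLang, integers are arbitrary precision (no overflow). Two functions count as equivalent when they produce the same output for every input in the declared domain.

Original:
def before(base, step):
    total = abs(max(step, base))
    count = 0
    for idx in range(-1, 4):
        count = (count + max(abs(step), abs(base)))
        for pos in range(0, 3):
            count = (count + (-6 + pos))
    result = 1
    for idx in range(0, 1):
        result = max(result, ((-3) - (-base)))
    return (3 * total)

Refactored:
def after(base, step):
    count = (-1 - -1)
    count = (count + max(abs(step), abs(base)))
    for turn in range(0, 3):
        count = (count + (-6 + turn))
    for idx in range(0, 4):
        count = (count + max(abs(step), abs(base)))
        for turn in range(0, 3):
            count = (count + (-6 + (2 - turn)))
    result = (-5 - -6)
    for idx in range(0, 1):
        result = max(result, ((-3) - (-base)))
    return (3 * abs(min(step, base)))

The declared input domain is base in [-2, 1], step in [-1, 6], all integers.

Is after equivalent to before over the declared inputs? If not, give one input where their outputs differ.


base=-2, step=-1 yields 3 from before but 6 from after.
verdict: not equivalent; witness: base=-2, step=-1


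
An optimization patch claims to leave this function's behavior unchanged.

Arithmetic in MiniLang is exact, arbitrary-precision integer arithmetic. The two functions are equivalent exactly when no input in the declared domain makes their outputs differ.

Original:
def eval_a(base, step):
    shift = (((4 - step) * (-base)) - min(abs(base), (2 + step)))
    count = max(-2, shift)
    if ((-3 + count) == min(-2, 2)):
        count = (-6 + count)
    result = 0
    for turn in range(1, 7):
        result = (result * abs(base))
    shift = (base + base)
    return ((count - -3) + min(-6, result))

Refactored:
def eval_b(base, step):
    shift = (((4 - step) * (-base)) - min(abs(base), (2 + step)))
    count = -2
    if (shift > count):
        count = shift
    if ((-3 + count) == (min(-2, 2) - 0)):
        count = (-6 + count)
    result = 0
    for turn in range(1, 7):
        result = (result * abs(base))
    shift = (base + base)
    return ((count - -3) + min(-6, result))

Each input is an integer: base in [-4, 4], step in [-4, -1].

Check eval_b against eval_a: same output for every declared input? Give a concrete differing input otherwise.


Reading the diff, among the changes: min/max/abs usage differs, plus arithmetic usage differs, plus comparison usage differs, plus branching structure differs, plus statement counts differ, plus constant usage differs.
Tracing base=-1, step=-2: eval_a: shift = 6; count = 6; ((-3 + count) == min(-2, 2)) -> false; result = 0; [turn=1]; result = 0; [turn=2]; result = 0; [turn=3]; result = 0; [turn=4]; result = 0; [turn=5]; result = 0; [turn=6]; result = 0; shift = -2; return 3 | eval_b: shift = 6; count = -2; (shift > count) -> true; count = 6; ((-3 + count) == (min(-2, 2) - 0)) -> false; result = 0; [turn=1]; result = 0; [turn=2]; result = 0; [turn=3]; result = 0; [turn=4]; result = 0; [turn=5]; result = 0; [turn=6]; result = 0; shift = -2; return 3 — matching result 3.
An exhaustive pass over the 36 declared inputs shows identical outputs.
verdict: equivalent


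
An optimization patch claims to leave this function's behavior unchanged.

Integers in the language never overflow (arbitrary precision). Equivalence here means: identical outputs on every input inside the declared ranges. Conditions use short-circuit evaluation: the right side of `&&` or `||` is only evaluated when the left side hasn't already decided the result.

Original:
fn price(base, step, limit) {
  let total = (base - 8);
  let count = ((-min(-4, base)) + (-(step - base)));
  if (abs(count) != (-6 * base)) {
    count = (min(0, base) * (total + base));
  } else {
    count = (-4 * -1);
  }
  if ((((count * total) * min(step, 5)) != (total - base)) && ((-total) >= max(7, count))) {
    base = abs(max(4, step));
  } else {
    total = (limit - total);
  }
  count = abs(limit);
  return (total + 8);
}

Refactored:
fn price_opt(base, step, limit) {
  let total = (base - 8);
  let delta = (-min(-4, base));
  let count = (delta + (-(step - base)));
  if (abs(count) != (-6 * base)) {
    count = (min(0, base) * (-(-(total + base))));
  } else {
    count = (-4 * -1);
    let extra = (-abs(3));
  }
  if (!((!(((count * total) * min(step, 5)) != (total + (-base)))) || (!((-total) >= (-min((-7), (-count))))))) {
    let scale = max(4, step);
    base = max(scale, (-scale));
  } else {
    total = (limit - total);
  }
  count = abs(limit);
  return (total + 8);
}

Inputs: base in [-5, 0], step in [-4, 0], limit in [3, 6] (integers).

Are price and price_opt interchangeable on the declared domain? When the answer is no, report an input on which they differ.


Comparing the listings, the differences include: arithmetic usage differs, and local variable names differ, and boolean connective usage differs, and min/max/abs usage differs, and constant usage differs, and statement counts differ.
Spot check at base=-3, step=-2, limit=3 — price: total = -11; count = 3; (abs(count) != (-6 * base)) -> true; count = 42; ((((count * total) * min(step, 5)) != (total - base)) && ((-total) >= max(7, count))) -> false; total = 14; count = 3; return 22. price_opt: total = -11; delta = 4; count = 3; (abs(count) != (-6 * base)) -> true; count = 42; (!((!(((count * total) * min(step, 5)) != (total + (-base)))) || (!((-total) >= (-min((-7), (-count))))))) -> false; total = 14; count = 3; return 22. Both give 22.
Checked all 120 inputs in the declared domain: the outputs agree on every one.
verdict: equivalent


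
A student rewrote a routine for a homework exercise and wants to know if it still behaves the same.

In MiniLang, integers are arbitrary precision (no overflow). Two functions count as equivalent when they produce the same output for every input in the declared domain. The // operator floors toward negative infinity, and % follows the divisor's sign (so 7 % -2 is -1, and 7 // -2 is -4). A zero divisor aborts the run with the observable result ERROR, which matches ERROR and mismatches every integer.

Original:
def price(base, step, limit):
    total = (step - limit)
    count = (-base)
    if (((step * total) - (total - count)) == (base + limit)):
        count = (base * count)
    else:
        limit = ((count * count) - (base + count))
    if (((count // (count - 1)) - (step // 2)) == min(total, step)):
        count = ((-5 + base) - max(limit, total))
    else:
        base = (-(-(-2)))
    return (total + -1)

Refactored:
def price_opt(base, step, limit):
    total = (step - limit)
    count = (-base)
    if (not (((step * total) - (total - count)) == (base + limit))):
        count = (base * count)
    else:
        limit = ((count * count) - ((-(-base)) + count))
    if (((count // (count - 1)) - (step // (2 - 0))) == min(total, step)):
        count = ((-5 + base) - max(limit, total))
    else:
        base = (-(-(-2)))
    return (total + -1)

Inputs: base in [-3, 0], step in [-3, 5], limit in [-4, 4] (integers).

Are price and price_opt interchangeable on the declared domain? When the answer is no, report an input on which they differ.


The rewrite breaks on base=-1, step=-3, limit=-4, where the results are ERROR and 0.
price: total := 1 | count := 1 | (((step * total) - (total - count)) == (base + limit)): false | limit := 1 | divide-by-zero, output ERROR
price_opt: total := 1 | count := 1 | (not (((step * total) - (total - count)) == (base + limit))): true | count := -1 | (((count // (count - 1)) - (step // (2 - 0))) == min(total, step)): false | base := -2 | result 0
verdict: not equivalent; witness: base=-1, step=-3, limit=-4


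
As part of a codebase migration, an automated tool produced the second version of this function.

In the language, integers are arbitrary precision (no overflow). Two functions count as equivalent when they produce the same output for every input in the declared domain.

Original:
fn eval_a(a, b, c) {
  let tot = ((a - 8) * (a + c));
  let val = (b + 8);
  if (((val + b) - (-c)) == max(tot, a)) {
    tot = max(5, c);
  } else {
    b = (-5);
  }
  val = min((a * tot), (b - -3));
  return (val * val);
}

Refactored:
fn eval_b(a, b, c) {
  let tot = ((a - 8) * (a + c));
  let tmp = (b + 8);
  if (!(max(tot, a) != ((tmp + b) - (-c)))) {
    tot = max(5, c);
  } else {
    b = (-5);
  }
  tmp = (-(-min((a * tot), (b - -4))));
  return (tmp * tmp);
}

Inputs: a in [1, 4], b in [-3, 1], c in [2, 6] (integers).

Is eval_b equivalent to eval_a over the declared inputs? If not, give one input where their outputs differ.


a=4, b=-3, c=2 yields 0 from eval_a but 1 from eval_b.
verdict: not equivalent; witness: a=4, b=-3, c=2


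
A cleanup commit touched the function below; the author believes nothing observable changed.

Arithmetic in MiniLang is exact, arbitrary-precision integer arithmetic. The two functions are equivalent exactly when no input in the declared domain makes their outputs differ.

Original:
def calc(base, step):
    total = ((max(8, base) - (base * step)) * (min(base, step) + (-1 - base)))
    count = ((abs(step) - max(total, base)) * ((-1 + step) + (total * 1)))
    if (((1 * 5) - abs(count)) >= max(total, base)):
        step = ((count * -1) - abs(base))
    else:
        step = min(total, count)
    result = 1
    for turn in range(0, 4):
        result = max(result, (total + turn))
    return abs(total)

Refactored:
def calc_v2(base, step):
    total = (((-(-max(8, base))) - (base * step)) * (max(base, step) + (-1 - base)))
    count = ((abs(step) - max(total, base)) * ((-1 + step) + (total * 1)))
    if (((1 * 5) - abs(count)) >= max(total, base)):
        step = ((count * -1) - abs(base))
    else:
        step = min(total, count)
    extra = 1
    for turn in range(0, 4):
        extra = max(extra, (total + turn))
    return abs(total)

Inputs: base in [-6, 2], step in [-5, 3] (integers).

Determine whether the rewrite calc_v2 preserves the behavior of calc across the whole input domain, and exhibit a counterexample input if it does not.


There is a counterexample at base=-6, step=-5: 22 on one side, 0 on the other.
calc: total = 22; count = -272; (((1 * 5) - abs(count)) >= max(total, base)) -> false; step = -272; result = 1; [turn=0]; result = 22; [turn=1]; result = 23; [turn=2]; result = 24; [turn=3]; result = 25; return 22
calc_v2: total = 0; count = -30; (((1 * 5) - abs(count)) >= max(total, base)) -> false; step = -30; extra = 1; [turn=0]; extra = 1; [turn=1]; extra = 1; [turn=2]; extra = 2; [turn=3]; extra = 3; return 0
verdict: not equivalent; witness: base=-6, step=-5


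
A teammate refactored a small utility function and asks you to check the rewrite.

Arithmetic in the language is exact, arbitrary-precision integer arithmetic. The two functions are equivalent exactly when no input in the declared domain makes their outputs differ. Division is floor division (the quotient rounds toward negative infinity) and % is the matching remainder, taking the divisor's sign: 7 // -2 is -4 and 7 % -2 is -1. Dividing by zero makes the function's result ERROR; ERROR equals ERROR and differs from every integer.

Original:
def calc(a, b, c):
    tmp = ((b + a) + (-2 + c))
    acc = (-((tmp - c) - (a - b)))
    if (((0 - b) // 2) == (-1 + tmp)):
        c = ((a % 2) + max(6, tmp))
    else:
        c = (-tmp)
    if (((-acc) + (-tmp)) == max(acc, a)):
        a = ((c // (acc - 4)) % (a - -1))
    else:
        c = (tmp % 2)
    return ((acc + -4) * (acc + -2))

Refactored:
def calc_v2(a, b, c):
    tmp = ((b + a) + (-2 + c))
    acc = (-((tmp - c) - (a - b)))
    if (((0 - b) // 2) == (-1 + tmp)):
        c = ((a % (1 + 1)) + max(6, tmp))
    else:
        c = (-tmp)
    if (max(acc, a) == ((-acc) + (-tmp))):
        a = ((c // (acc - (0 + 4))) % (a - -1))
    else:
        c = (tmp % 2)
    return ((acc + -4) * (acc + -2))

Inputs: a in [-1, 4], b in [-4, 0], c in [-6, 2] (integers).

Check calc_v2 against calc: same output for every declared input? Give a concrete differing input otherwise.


The two are interchangeable: arithmetic usage differs; and constant usage differs, and every declared input agrees.
Tracing a=1, b=-3, c=2: calc: tmp=-2, then acc=8, then (((0 - b) // 2) == (-1 + tmp)) is false, then c=2, then (((-acc) + (-tmp)) == max(acc, a)) is false, then c=0, then returns 24 | calc_v2: tmp=-2, then acc=8, then (((0 - b) // 2) == (-1 + tmp)) is false, then c=2, then (max(acc, a) == ((-acc) + (-tmp))) is false, then c=0, then returns 24 — matching result 24.
Checked all 270 inputs in the declared domain: the outputs agree on every one.
verdict: equivalent


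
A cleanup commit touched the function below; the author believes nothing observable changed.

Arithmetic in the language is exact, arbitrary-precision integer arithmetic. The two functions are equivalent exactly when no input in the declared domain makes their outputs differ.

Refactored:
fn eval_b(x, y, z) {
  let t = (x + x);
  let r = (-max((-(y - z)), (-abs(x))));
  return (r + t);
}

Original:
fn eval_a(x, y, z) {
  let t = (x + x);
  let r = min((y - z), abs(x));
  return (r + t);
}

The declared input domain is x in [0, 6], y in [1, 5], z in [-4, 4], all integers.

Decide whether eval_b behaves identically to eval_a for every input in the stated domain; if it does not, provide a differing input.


This is a faithful refactor — min/max/abs usage differs, but the computed results match everywhere.
As a probe, take x=1, y=4, z=0: eval_a runs t = 2; r = 1; return 3; eval_b runs t = 2; r = 1; return 3; both end at 3.
Across all 315 domain points the two functions coincide.
verdict: equivalent


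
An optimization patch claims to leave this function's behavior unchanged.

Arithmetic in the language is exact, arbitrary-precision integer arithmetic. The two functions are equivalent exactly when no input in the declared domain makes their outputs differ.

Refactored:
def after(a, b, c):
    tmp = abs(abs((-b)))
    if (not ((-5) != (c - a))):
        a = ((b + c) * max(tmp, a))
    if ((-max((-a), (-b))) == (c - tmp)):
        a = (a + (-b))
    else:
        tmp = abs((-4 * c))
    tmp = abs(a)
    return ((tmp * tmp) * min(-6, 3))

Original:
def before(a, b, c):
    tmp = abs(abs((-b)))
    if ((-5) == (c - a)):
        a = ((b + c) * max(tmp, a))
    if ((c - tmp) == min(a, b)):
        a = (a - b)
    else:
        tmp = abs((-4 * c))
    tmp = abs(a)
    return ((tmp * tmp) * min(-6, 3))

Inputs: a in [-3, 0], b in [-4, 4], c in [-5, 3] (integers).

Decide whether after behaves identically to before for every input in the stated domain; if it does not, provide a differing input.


Side by side, the visible changes include: arithmetic usage differs, and min/max/abs usage differs, and comparison usage differs, and boolean connective usage differs.
Tracing a=-1, b=-2, c=1: before: tmp becomes 2; next ((-5) == (c - a)) evaluates to false; next ((c - tmp) == min(a, b)) evaluates to false; next tmp becomes 4; next tmp becomes 1; next final value -6 | after: tmp becomes 2; next (not ((-5) != (c - a))) evaluates to false; next ((-max((-a), (-b))) == (c - tmp)) evaluates to false; next tmp becomes 4; next tmp becomes 1; next final value -6 — matching result -6.
Sweeping the whole domain (324 inputs) finds no disagreement.
verdict: equivalent


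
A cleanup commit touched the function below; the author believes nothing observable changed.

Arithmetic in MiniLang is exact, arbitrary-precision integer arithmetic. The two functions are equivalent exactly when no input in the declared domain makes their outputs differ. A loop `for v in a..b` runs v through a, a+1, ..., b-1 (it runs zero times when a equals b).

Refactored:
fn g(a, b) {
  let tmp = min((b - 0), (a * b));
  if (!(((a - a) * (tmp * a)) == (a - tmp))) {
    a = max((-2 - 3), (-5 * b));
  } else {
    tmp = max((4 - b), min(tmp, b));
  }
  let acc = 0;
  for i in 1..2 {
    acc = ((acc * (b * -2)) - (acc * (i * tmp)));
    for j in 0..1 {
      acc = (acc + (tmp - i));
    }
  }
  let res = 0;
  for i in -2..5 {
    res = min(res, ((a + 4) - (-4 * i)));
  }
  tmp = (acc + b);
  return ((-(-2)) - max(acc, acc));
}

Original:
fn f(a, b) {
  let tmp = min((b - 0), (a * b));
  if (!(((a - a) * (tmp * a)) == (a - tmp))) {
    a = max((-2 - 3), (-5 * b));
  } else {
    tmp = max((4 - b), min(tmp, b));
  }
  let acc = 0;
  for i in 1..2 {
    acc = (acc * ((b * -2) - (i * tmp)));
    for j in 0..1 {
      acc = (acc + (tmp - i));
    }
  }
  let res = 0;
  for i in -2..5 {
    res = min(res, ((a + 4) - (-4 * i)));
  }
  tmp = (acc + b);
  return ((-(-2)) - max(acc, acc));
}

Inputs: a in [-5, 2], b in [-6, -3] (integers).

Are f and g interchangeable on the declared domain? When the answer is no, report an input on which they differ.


Comparing the listings, the differences include: arithmetic usage differs.
Tracing a=-2, b=-5: f: tmp = -5; (!(((a - a) * (tmp * a)) == (a - tmp))) -> true; a = 25; acc = 0; [i=1]; acc = 0; [j=0]; acc = -6; res = 0; [i=-2]; res = 0; [i=-1]; res = 0; [i=0]; res = 0; [i=1]; res = 0; [i=2]; res = 0; [i=3]; res = 0; [i=4]; res = 0; tmp = -11; return 8 | g: tmp = -5; (!(((a - a) * (tmp * a)) == (a - tmp))) -> true; a = 25; acc = 0; [i=1]; acc = 0; [j=0]; acc = -6; res = 0; [i=-2]; res = 0; [i=-1]; res = 0; [i=0]; res = 0; [i=1]; res = 0; [i=2]; res = 0; [i=3]; res = 0; [i=4]; res = 0; tmp = -11; return 8 — matching result 8.
Sweeping the whole domain (32 inputs) finds no disagreement.
verdict: equivalent


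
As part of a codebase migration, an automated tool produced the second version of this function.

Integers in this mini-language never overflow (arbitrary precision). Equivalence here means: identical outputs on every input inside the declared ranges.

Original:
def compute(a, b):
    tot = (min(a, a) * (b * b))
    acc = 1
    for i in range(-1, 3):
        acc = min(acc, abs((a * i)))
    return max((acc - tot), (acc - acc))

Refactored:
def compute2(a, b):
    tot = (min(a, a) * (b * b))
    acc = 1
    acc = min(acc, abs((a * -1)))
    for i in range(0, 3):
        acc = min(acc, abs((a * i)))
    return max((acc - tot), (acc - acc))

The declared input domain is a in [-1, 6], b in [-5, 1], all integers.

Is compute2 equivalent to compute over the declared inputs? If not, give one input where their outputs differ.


Changes here: constant usage differs; and min/max/abs usage differs; and statement counts differ; and arithmetic usage differs; and loop structure differs; the full 56-point sweep finds no disagreement.
verdict: equivalent


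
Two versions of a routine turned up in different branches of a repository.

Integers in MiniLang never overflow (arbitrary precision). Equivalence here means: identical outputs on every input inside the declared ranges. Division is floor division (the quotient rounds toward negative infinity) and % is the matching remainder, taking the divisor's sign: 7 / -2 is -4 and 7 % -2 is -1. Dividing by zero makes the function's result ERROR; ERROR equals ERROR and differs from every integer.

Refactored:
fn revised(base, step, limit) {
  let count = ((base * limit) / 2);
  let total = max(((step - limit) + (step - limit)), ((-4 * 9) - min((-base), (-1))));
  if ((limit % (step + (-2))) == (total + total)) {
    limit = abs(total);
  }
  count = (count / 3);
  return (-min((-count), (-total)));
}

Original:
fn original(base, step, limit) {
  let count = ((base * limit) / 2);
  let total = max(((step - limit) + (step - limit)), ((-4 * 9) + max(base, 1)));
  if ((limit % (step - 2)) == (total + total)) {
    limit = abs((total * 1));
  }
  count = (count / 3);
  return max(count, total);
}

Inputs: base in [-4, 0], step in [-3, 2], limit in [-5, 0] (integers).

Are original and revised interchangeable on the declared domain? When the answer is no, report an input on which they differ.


This is a faithful refactor — constant usage differs, arithmetic usage differs, min/max/abs usage differs, but the computed results match everywhere.
Spot check at base=0, step=-1, limit=0 — original: count=0, then total=-2, then ((limit % (step - 2)) == (total + total)) is false, then count=0, then returns 0. revised: count=0, then total=-2, then ((limit % (step + (-2))) == (total + total)) is false, then count=0, then returns 0. Both give 0.
Sweeping the whole domain (180 inputs) finds no disagreement.
verdict: equivalent


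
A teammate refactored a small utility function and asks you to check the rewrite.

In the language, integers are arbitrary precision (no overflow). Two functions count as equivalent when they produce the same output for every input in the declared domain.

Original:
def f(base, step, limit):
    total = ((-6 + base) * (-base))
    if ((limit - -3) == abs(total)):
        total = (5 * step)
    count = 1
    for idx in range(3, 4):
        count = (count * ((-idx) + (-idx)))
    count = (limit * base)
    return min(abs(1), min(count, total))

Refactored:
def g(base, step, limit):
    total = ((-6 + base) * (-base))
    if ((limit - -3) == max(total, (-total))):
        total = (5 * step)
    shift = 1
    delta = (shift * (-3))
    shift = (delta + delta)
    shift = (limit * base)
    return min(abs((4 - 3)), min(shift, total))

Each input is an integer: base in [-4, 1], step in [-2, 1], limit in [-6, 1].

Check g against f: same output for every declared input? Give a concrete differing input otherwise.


Changes here: local variable names differ, and loop structure differs, and min/max/abs usage differs, and constant usage differs, and arithmetic usage differs; the full 192-point sweep finds no disagreement.
verdict: equivalent


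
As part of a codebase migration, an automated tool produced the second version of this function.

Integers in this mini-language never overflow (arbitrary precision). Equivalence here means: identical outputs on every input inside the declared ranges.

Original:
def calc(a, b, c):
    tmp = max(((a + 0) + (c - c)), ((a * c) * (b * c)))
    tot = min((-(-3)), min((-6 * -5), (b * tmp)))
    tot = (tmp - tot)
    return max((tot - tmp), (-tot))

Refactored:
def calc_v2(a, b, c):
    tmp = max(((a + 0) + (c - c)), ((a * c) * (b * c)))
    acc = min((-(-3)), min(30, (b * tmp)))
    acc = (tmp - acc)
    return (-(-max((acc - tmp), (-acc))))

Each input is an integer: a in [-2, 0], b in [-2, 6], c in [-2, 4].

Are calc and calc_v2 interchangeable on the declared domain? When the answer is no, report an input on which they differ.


Although arithmetic usage differs, and constant usage differs, and local variable names differ, 189/189 inputs agree.
verdict: equivalent


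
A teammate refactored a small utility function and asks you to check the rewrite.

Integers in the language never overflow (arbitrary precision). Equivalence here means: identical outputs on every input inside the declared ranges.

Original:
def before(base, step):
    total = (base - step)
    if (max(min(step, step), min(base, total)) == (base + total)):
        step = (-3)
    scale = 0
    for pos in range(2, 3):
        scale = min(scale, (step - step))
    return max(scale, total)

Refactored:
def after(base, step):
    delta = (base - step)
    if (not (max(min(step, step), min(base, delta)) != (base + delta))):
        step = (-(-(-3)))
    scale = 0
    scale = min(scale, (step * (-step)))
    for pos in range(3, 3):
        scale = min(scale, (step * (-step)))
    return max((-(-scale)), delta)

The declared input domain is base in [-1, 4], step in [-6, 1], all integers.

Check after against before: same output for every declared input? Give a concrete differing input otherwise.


Try base=-1, step=1.
before: total becomes -2; next (max(min(step, step), min(base, total)) == (base + total)) evaluates to false; next scale becomes 0; next at pos=2:; next scale becomes 0; next final value 0
after: delta becomes -2; next (not (max(min(step, step), min(base, delta)) != (base + delta))) evaluates to false; next scale becomes 0; next scale becomes -1; next pos never enters its loop body; next final value -1
0 != -1, so the rewrite changes behavior.
verdict: not equivalent; witness: base=-1, step=1


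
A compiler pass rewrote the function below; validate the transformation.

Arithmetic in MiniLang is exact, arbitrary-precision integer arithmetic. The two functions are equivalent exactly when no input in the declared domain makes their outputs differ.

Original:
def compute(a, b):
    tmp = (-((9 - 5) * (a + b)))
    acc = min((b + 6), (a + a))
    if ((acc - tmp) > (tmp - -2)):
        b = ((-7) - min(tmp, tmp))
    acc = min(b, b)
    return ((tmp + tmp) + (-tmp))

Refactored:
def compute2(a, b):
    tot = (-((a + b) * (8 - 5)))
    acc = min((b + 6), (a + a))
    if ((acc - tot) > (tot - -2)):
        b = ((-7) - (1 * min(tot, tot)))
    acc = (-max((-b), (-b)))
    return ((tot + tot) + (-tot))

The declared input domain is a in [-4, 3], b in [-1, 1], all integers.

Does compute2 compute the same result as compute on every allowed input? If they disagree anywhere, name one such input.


There is a counterexample at a=-4, b=-1: 20 on one side, 15 on the other.
compute: tmp = 20; acc = -8; ((acc - tmp) > (tmp - -2)) -> false; acc = -1; return 20
compute2: tot = 15; acc = -8; ((acc - tot) > (tot - -2)) -> false; acc = -1; return 15
verdict: not equivalent; witness: a=-4, b=-1


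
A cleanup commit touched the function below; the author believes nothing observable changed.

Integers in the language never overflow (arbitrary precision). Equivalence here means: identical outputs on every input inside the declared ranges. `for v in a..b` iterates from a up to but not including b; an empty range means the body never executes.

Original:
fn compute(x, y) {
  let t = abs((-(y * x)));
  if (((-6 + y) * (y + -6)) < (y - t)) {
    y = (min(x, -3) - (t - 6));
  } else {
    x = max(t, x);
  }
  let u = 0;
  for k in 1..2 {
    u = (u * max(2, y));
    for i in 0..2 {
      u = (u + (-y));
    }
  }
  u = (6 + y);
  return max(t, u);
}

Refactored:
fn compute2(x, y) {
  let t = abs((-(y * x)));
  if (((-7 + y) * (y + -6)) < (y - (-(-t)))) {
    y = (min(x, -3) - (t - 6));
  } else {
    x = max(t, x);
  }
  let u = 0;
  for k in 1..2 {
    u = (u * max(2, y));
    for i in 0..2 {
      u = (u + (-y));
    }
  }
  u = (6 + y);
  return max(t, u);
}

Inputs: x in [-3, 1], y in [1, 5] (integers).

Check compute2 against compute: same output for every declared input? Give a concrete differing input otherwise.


The one real change (`-6` became `-7`) has no effect anywhere in the declared ranges.
Tracing x=0, y=3: compute: t becomes 0; next (((-6 + y) * (y + -6)) < (y - t)) evaluates to false; next x becomes 0; next u becomes 0; next at k=1:; next u becomes 0; next at i=0:; next u becomes -3; next at i=1:; next u becomes -6; next u becomes 9; next final value 9 | compute2: t becomes 0; next (((-7 + y) * (y + -6)) < (y - (-(-t)))) evaluates to false; next x becomes 0; next u becomes 0; next at k=1:; next u becomes 0; next at i=0:; next u becomes -3; next at i=1:; next u becomes -6; next u becomes 9; next final value 9 — matching result 9.
Across all 25 domain points the two functions coincide.
verdict: equivalent


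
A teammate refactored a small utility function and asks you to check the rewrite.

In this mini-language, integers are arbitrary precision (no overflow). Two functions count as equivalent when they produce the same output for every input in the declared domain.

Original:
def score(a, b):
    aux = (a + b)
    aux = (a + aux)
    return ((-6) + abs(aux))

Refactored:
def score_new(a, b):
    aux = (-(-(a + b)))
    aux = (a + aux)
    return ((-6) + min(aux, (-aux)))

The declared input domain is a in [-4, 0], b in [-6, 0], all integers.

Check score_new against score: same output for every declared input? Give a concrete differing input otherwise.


These are not equivalent — on a=-4, b=-6 the outputs split (8 vs -20).
score: aux becomes -10; next aux becomes -14; next final value 8
score_new: aux becomes -10; next aux becomes -14; next final value -20
verdict: not equivalent; witness: a=-4, b=-6


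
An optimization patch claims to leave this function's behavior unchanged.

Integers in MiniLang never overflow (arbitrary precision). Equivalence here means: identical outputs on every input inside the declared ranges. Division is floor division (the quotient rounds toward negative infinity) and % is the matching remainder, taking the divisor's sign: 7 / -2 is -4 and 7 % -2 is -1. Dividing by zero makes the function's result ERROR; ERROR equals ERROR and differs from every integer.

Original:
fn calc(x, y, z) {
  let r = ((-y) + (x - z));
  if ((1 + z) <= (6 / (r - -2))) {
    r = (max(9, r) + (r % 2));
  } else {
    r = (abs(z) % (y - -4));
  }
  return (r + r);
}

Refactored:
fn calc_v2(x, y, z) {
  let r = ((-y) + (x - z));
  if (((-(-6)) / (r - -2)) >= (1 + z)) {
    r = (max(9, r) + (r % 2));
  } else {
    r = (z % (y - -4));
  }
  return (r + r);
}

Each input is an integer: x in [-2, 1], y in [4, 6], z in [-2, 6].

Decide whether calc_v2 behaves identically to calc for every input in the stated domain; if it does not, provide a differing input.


Evaluate both at x=-2, y=4, z=-2.
calc: r becomes -4; next ((1 + z) <= (6 / (r - -2))) evaluates to false; next r becomes 2; next final value 4
calc_v2: r becomes -4; next (((-(-6)) / (r - -2)) >= (1 + z)) evaluates to false; next r becomes 6; next final value 12
4 vs 12 — the two versions disagree here.
verdict: not equivalent; witness: x=-2, y=4, z=-2


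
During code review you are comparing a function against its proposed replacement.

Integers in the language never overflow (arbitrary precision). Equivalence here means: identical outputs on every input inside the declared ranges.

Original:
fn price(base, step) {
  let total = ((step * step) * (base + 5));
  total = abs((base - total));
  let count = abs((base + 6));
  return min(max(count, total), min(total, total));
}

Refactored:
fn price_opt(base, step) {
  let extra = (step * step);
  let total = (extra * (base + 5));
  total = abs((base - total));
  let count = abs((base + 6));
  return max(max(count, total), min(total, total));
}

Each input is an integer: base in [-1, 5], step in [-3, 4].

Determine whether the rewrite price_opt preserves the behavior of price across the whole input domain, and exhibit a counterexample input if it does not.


Consider the input base=-1, step=0.
price: total = 0; total = 1; count = 5; return 1
price_opt: extra = 0; total = 0; total = 1; count = 5; return 5
1 against 5: the behavior changed.
verdict: not equivalent; witness: base=-1, step=0


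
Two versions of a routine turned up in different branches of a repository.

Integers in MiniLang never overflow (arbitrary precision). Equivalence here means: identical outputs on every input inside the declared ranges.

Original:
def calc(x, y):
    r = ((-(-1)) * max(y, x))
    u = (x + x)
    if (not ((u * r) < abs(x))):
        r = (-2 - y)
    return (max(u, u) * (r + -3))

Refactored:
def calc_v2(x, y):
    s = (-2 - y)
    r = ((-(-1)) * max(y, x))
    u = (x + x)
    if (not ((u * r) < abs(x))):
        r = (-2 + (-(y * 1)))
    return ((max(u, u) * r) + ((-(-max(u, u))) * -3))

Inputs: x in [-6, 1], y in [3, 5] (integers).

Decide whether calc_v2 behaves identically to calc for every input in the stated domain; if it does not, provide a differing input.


Equivalent. The edit looks behavioral (`-3` became `-2`), but over these ranges it never changes the outcome.
Sweeping the whole domain (24 inputs) finds no disagreement.
As a probe, take x=0, y=4: calc runs r := 4 | u := 0 | (not ((u * r) < abs(x))): true | r := -6 | result 0; calc_v2 runs s := -6 | r := 4 | u := 0 | (not ((u * r) < abs(x))): true | r := -6 | result 0; both end at 0.
verdict: equivalent


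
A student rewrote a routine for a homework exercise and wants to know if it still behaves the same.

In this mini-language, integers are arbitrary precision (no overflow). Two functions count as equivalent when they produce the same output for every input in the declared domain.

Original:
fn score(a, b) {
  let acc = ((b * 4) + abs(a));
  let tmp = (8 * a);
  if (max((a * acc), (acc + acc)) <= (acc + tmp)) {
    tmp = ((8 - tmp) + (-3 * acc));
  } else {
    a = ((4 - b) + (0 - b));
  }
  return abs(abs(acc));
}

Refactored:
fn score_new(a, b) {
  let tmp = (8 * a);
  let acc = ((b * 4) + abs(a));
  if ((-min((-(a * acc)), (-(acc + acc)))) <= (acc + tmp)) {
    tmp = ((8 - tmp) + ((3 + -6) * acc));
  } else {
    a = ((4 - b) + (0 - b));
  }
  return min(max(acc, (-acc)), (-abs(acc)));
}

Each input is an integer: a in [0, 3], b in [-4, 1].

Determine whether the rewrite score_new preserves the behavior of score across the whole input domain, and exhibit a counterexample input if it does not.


Evaluate both at a=0, b=-4.
score: acc = -16; tmp = 0; (max((a * acc), (acc + acc)) <= (acc + tmp)) -> false; a = 12; return 16
score_new: tmp = 0; acc = -16; ((-min((-(a * acc)), (-(acc + acc)))) <= (acc + tmp)) -> false; a = 12; return -16
16 != -16, so the rewrite changes behavior.
verdict: not equivalent; witness: a=0, b=-4


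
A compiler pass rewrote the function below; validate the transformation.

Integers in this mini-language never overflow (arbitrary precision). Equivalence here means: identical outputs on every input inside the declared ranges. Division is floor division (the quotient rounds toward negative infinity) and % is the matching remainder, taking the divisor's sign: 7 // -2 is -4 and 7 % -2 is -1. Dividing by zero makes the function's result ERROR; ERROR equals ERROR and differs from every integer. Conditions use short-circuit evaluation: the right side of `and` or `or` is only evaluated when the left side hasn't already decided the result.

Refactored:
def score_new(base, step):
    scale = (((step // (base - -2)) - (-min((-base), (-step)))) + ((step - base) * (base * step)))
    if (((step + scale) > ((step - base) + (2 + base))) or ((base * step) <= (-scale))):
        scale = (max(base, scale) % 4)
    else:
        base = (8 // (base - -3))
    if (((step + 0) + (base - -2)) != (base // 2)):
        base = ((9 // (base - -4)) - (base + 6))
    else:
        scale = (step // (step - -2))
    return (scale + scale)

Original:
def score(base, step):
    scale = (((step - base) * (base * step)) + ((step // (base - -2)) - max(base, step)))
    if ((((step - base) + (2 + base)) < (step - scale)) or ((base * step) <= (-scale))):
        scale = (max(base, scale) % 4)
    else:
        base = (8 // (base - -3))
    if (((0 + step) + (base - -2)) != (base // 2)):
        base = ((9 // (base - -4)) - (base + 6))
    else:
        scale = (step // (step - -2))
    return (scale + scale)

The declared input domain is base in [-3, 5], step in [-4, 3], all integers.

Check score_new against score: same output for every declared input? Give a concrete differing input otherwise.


The rewrite breaks on base=-3, step=-4, where the results are 2 and ERROR.
score: scale becomes -5; next ((((step - base) + (2 + base)) < (step - scale)) or ((base * step) <= (-scale))) evaluates to true; next scale becomes 1; next (((0 + step) + (base - -2)) != (base // 2)) evaluates to true; next base becomes 6; next final value 2
score_new: scale becomes -5; next (((step + scale) > ((step - base) + (2 + base))) or ((base * step) <= (-scale))) evaluates to false; next hits division by zero so the output is ERROR
verdict: not equivalent; witness: base=-3, step=-4


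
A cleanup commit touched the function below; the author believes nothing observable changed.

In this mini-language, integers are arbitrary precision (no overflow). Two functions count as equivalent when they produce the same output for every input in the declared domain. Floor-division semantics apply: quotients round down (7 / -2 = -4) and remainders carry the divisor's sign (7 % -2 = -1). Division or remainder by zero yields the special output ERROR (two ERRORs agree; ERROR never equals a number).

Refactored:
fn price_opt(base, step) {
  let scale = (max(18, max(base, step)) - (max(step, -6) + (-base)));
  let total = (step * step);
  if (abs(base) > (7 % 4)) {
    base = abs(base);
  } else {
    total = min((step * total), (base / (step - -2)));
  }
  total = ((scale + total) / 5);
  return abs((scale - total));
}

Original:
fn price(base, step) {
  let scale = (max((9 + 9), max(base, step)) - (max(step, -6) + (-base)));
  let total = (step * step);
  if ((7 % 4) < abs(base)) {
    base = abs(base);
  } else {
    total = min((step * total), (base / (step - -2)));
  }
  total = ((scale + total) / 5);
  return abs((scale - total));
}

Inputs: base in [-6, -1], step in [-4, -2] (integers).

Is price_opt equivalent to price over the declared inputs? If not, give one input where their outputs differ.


Equivalent — the differences include arithmetic usage differs; and comparison usage differs; and constant usage differs, yet no declared input distinguishes the two.
As a probe, take base=-2, step=-2: price runs scale := 18 | total := 4 | ((7 % 4) < abs(base)): false | divide-by-zero, output ERROR; price_opt runs scale := 18 | total := 4 | (abs(base) > (7 % 4)): false | divide-by-zero, output ERROR; both end at ERROR.
Every one of the 18 inputs gives matching results.
verdict: equivalent
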